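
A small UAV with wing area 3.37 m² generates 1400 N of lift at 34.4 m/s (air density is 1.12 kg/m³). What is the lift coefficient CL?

CL = 0.627

From L = ½ρv²S·CL, rearranging gives CL = 2L/(ρv²S).
CL = 2 × 1400 / (1.12 × 34.4² × 3.37) = 0.627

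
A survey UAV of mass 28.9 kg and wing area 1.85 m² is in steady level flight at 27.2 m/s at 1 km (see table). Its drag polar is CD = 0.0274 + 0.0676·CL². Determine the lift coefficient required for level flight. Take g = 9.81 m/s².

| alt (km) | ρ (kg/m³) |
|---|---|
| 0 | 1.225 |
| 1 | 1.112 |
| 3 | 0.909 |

CL = 0.373

At 1 km, from the table: ρ = 1.112 kg/m³.
Weight W = mg = 28.9 × 9.81 = 283.51 N; in level flight L = W.
Dynamic pressure q = 0.5 × 1.112 × 27.2² = 411.4 Pa.
CL = 2W/(ρv²S) = 2×283.51/(1.112×27.2²×1.85) = 0.3725.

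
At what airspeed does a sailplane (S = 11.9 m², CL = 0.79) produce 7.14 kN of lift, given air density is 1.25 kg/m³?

L = ½ρv²S·CL ⇒ v = √(2L/(ρ·S·CL))
v = √(2 × 7140 / (1.25 × 11.9 × 0.79)) = √1215 = 34.9 m/s

v = 34.9 m/s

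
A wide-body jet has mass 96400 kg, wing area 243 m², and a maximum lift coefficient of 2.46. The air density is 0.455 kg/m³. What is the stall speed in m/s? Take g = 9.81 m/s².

V_stall = 83.4 m/s

At stall, lift equals weight: L = W = m·g = 96400 × 9.81 = 9.457×10^5 N.
V_stall = √(2W/(ρ·S·CL,max)) = √(2 × 9.457×10^5 / (0.455 × 243 × 2.46))
V_stall = √6954 = 83.4 m/s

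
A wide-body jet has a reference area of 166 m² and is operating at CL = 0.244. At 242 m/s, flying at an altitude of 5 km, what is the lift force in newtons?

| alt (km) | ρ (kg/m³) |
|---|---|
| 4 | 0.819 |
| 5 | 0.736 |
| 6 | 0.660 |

At 5 km, from the table: ρ = 0.736 kg/m³.
L = ½ρv²S·CL = ½ × 0.736 × 242² × 166 × 0.244 = 8.73×10^5 N ≈ 873 kN

L = 8.73×10^5 N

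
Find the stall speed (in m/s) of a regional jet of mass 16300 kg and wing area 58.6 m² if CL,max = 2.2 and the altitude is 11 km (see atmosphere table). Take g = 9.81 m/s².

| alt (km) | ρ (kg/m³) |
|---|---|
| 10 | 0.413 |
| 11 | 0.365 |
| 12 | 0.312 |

V_stall = 82.4 m/s

At 11 km, from the table: ρ = 0.365 kg/m³.
Stall occurs when L = W at CL,max. W = mg = 16300 × 9.81 = 1.599×10^5 N.
From L = ½ρV²S·CL,max = W: V_stall = √(2W/(ρSCL,max)) = √(2·1.599×10^5/(0.365·58.6·2.2))
V_stall = √6796 = 82.4 m/s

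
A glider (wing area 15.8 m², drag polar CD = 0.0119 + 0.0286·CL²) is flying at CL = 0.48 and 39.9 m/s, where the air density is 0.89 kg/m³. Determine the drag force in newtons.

D = 207 N

CD = 0.0119 + 0.0286 × 0.48² = 0.01849
D = ½ρv²S·CD = ½ × 0.89 × 39.9² × 15.8 × 0.01849 = 207 N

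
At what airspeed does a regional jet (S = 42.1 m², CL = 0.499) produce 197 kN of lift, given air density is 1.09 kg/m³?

v = 131 m/s

L = ½ρv²S·CL ⇒ v = √(2L/(ρ·S·CL))
v = √(2 × 1.97×10^5 / (1.09 × 42.1 × 0.499)) = √17210 = 131 m/s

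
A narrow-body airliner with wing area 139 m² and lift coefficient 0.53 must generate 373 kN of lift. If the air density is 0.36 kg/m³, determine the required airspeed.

v = 168 m/s

L = ½ρv²S·CL ⇒ v = √(2L/(ρ·S·CL))
v = √(2 × 3.73×10^5 / (0.36 × 139 × 0.53)) = √28130 = 168 m/s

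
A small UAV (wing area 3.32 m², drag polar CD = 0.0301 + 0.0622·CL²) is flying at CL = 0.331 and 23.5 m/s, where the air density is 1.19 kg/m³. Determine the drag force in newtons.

CD = 0.0301 + 0.0622 × 0.331² = 0.03691
D = ½ρv²S·CD = ½ × 1.19 × 23.5² × 3.32 × 0.03691 = 40.3 N

D = 40.3 N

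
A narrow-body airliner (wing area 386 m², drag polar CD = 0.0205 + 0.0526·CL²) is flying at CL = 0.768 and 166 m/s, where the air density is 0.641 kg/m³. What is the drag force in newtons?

D = 1.76×10^5 N

CD = 0.0205 + 0.0526 × 0.768² = 0.05152
D = ½ρv²S·CD = ½ × 0.641 × 166² × 386 × 0.05152 = 1.76×10^5 N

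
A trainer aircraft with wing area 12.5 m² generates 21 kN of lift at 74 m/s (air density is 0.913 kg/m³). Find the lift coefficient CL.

From L = ½ρv²S·CL, rearranging gives CL = 2L/(ρv²S).
CL = 2 × 21000 / (0.913 × 74² × 12.5) = 0.672

CL = 0.672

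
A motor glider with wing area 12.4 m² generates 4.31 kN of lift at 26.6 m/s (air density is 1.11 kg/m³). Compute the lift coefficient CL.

From L = ½ρv²S·CL, rearranging gives CL = 2L/(ρv²S).
CL = 2 × 4310 / (1.11 × 26.6² × 12.4) = 0.885

CL = 0.885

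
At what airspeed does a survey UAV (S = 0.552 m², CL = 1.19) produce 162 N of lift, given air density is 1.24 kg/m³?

L = ½ρv²S·CL ⇒ v = √(2L/(ρ·S·CL))
v = √(2 × 162 / (1.24 × 0.552 × 1.19)) = √397.8 = 19.9 m/s

v = 19.9 m/s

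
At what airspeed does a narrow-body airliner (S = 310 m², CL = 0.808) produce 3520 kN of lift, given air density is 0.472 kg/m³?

L = ½ρv²S·CL ⇒ v = √(2L/(ρ·S·CL))
v = √(2 × 3.52×10^6 / (0.472 × 310 × 0.808)) = √59550 = 244 m/s

v = 244 m/s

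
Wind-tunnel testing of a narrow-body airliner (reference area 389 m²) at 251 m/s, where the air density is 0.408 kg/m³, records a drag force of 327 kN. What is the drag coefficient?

CD = 0.0654

From D = ½ρv²S·CD, rearranging gives CD = 2D/(ρv²S).
CD = 2 × 3.27×10^5 / (0.408 × 251² × 389) = 0.0654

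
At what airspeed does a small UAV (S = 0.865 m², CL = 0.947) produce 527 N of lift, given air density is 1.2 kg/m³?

L = ½ρv²S·CL ⇒ v = √(2L/(ρ·S·CL))
v = √(2 × 527 / (1.2 × 0.865 × 0.947)) = √1072 = 32.7 m/s

v = 32.7 m/s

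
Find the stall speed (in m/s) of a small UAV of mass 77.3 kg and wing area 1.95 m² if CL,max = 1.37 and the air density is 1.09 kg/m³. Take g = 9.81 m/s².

Weight W = mg = 77.3 × 9.81 = 758.3 N.
From L = ½ρV²S·CL,max = W: V_stall = √(2W/(ρSCL,max)) = √(2·758.3/(1.09·1.95·1.37))
V_stall = √520.8 = 22.8 m/s

V_stall = 22.8 m/s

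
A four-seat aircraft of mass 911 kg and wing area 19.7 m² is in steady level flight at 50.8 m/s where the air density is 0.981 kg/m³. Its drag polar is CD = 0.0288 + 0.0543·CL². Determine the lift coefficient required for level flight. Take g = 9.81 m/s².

In steady level flight, lift balances weight: W = mg = 911 × 9.81 = 8936.9 N.
Dynamic pressure q = 0.5 × 0.981 × 50.8² = 1266 Pa.
Required CL = L/(qS) = 8936.9/(1266·19.7) = 0.3584.

CL = 0.358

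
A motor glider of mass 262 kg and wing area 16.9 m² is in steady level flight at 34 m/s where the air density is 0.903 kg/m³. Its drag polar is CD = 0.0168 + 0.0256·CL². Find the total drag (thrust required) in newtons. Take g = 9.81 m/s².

D = 167 N

Weight W = mg = 262 × 9.81 = 2570.2 N; in level flight L = W.
Dynamic pressure q = 0.5 × 0.903 × 34² = 521.9 Pa.
Required CL = L/(qS) = 2570.2/(521.9·16.9) = 0.2914.
CD = 0.0168 + 0.0256 × 0.2914² = 0.01897.
D = q·S·CD = 521.9 × 16.9 × 0.01897 = 167.4 N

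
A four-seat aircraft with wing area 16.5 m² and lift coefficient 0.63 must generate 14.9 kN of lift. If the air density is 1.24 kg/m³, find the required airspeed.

L = ½ρv²S·CL ⇒ v = √(2L/(ρ·S·CL))
v = √(2 × 14900 / (1.24 × 16.5 × 0.63)) = √2312 = 48.1 m/s

v = 48.1 m/s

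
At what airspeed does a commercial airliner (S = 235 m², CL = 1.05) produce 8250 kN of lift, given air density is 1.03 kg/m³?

L = ½ρv²S·CL ⇒ v = √(2L/(ρ·S·CL))
v = √(2 × 8.25×10^6 / (1.03 × 235 × 1.05)) = √64920 = 255 m/s

v = 255 m/s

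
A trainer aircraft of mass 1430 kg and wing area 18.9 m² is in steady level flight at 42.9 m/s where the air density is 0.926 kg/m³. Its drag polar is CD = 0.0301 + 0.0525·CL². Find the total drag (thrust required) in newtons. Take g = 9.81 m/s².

Level flight ⇒ L = W = m·g = 1430 × 9.81 = 14028 N.
q = ½ρv² = ½ × 0.926 × 42.9² = 852.1 Pa.
CL = W/(q·S) = 14028 / (852.1 × 18.9) = 0.8711.
CD = 0.0301 + 0.0525 × 0.8711² = 0.06993.
D = q·S·CD = 852.1 × 18.9 × 0.06993 = 1126 N

D = 1130 N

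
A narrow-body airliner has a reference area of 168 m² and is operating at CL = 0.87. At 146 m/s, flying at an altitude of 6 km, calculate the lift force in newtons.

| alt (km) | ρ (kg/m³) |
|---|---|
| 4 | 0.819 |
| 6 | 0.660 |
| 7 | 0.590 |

At 6 km, from the table: ρ = 0.660 kg/m³.
Dynamic pressure q = ½ρv² = ½ × 0.66 × 146² = 7034 Pa.
L = q·S·CL = 7034 × 168 × 0.87 = 1.03×10^6 N ≈ 1030 kN

L = 1.03×10^6 N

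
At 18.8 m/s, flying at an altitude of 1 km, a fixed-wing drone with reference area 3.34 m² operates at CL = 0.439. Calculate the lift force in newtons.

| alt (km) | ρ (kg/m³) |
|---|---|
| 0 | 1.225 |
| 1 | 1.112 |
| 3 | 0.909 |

L = 288 N

At 1 km, from the table: ρ = 1.112 kg/m³.
L = ½ρv²S·CL = ½ × 1.112 × 18.8² × 3.34 × 0.439 = 288 N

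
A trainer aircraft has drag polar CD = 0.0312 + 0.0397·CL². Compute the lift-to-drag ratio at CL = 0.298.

CD = 0.0312 + 0.0397 × 0.298² = 0.03473
L/D = CL/CD = 0.298 / 0.03473 = 8.58

L/D = 8.58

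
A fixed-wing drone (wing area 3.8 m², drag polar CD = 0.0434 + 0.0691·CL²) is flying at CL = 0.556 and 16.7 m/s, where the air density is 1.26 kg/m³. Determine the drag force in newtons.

D = 43.2 N

CD = 0.0434 + 0.0691 × 0.556² = 0.06476
D = ½ρv²S·CD = ½ × 1.26 × 16.7² × 3.8 × 0.06476 = 43.2 N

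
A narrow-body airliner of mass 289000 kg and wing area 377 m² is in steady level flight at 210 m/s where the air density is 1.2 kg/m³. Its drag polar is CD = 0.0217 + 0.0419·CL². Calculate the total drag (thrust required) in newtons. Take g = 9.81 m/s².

D = 2.5×10^5 N

Level flight ⇒ L = W = m·g = 289000 × 9.81 = 2.8351×10^6 N.
q = ½ρv² = ½ × 1.2 × 210² = 26460 Pa.
CL = 2W/(ρv²S) = 2×2.8351×10^6/(1.2×210²×377) = 0.2842.
CD = 0.0217 + 0.0419 × 0.2842² = 0.02508.
D = q·S·CD = 26460 × 377 × 0.02508 = 2.502×10^5 N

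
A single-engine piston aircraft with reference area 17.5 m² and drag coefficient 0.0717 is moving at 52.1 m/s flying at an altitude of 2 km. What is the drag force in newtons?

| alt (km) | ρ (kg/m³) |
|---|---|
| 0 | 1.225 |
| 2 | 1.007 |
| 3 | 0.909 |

D = 1710 N

At 2 km, from the table: ρ = 1.007 kg/m³.
D = ½ρv²S·CD = ½ × 1.007 × 52.1² × 17.5 × 0.0717 = 1710 N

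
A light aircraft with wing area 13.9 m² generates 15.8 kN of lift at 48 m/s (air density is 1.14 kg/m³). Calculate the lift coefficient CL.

CL = 0.866

From L = ½ρv²S·CL, rearranging gives CL = 2L/(ρv²S).
CL = 2 × 15800 / (1.14 × 48² × 13.9) = 0.866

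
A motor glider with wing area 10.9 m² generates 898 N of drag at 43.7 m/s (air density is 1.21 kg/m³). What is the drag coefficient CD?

From D = ½ρv²S·CD, rearranging gives CD = 2D/(ρv²S).
CD = 2 × 898 / (1.21 × 43.7² × 10.9) = 0.0713

CD = 0.0713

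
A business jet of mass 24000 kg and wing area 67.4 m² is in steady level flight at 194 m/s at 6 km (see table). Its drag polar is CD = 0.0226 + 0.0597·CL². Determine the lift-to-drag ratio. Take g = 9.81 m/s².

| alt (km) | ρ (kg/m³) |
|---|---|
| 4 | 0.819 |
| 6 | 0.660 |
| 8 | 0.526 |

L/D = 10.3

At 6 km, from the table: ρ = 0.660 kg/m³.
Weight W = mg = 24000 × 9.81 = 2.3544×10^5 N; in level flight L = W.
q = ½ρv² = ½ × 0.66 × 194² = 12420 Pa.
Required CL = L/(qS) = 2.3544×10^5/(12420·67.4) = 0.2813.
CD = 0.0226 + 0.0597 × 0.2813² = 0.02732.
L/D = CL/CD = 0.2813 / 0.02732 = 10.3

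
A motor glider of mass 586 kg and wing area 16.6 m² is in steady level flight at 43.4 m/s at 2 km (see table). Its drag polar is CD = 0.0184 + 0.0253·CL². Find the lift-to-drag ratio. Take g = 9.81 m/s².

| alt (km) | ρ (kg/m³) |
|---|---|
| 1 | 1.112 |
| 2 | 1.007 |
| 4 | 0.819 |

At 2 km, from the table: ρ = 1.007 kg/m³.
Level flight ⇒ L = W = m·g = 586 × 9.81 = 5748.7 N.
Dynamic pressure q = 0.5 × 1.007 × 43.4² = 948.4 Pa.
Required CL = L/(qS) = 5748.7/(948.4·16.6) = 0.3652.
CD = 0.0184 + 0.0253 × 0.3652² = 0.02177.
L/D = CL/CD = 0.3652 / 0.02177 = 16.8

L/D = 16.8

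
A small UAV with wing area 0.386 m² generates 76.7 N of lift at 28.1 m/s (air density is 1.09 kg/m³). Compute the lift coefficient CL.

From L = ½ρv²S·CL, rearranging gives CL = 2L/(ρv²S).
CL = 2 × 76.7 / (1.09 × 28.1² × 0.386) = 0.462

CL = 0.462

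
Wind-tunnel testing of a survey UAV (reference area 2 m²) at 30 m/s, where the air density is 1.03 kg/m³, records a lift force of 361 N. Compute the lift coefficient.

From L = ½ρv²S·CL, rearranging gives CL = 2L/(ρv²S).
CL = 2 × 361 / (1.03 × 30² × 2) = 0.389

CL = 0.389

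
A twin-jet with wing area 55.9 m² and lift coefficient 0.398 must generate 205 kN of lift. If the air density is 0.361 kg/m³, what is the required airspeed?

v = 226 m/s

L = ½ρv²S·CL ⇒ v = √(2L/(ρ·S·CL))
v = √(2 × 2.05×10^5 / (0.361 × 55.9 × 0.398)) = √51050 = 226 m/s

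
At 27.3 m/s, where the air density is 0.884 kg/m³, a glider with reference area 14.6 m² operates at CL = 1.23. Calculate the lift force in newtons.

L = 5920 N

Dynamic pressure q = ½ρv² = ½ × 0.884 × 27.3² = 329.4 Pa.
L = q·S·CL = 329.4 × 14.6 × 1.23 = 5920 N ≈ 5.92 kN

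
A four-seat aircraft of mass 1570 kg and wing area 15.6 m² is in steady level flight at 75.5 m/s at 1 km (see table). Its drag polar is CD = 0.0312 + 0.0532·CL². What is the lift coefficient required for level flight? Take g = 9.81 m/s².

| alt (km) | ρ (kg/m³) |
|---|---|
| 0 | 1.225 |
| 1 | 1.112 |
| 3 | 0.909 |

At 1 km, from the table: ρ = 1.112 kg/m³.
Level flight ⇒ L = W = m·g = 1570 × 9.81 = 15402 N.
Dynamic pressure q = 0.5 × 1.112 × 75.5² = 3169 Pa.
CL = W/(q·S) = 15402 / (3169 × 15.6) = 0.3115.

CL = 0.312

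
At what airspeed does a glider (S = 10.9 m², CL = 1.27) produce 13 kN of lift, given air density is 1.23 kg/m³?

v = 39.1 m/s

L = ½ρv²S·CL ⇒ v = √(2L/(ρ·S·CL))
v = √(2 × 13000 / (1.23 × 10.9 × 1.27)) = √1527 = 39.1 m/s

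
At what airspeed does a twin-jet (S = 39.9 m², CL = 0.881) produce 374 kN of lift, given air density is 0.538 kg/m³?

v = 199 m/s

L = ½ρv²S·CL ⇒ v = √(2L/(ρ·S·CL))
v = √(2 × 3.74×10^5 / (0.538 × 39.9 × 0.881)) = √39550 = 199 m/s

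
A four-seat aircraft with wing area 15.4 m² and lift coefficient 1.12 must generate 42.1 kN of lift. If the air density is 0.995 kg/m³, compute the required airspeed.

v = 70 m/s

L = ½ρv²S·CL ⇒ v = √(2L/(ρ·S·CL))
v = √(2 × 42100 / (0.995 × 15.4 × 1.12)) = √4906 = 70 m/s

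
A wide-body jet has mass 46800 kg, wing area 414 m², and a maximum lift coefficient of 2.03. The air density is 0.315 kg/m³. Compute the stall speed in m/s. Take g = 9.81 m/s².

V_stall = 58.9 m/s

At stall, lift equals weight: L = W = m·g = 46800 × 9.81 = 4.591×10^5 N.
From L = ½ρV²S·CL,max = W: V_stall = √(2W/(ρSCL,max)) = √(2·4.591×10^5/(0.315·414·2.03))
V_stall = √3468 = 58.9 m/s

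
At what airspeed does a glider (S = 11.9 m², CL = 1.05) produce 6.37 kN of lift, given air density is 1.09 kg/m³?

L = ½ρv²S·CL ⇒ v = √(2L/(ρ·S·CL))
v = √(2 × 6370 / (1.09 × 11.9 × 1.05)) = √935.4 = 30.6 m/s

v = 30.6 m/s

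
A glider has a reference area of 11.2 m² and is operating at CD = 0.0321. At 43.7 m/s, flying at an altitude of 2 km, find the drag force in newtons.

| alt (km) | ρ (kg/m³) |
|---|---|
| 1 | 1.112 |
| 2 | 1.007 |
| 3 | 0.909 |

D = 346 N

At 2 km, from the table: ρ = 1.007 kg/m³.
Dynamic pressure q = ½ρv² = ½ × 1.007 × 43.7² = 961.5 Pa.
D = q·S·CD = 961.5 × 11.2 × 0.0321 = 346 N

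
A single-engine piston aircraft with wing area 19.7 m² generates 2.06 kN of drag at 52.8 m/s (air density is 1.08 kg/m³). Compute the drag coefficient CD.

CD = 0.0695

From D = ½ρv²S·CD, rearranging gives CD = 2D/(ρv²S).
CD = 2 × 2060 / (1.08 × 52.8² × 19.7) = 0.0695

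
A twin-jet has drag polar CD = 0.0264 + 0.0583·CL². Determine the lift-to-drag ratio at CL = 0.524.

L/D = 12.4

CD = 0.0264 + 0.0583 × 0.524² = 0.04241
L/D = CL/CD = 0.524 / 0.04241 = 12.4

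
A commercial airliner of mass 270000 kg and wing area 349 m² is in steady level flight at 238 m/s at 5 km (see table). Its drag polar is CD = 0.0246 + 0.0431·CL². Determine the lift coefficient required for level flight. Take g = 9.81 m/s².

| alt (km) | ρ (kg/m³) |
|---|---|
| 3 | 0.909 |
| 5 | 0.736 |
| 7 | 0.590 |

At 5 km, from the table: ρ = 0.736 kg/m³.
In steady level flight, lift balances weight: W = mg = 270000 × 9.81 = 2.6487×10^6 N.
Dynamic pressure q = 0.5 × 0.736 × 238² = 20840 Pa.
CL = W/(q·S) = 2.6487×10^6 / (20840 × 349) = 0.3641.

CL = 0.364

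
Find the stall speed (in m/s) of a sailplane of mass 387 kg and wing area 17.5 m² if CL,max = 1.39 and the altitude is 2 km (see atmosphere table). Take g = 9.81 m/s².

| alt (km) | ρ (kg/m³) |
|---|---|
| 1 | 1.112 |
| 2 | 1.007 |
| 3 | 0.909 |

V_stall = 17.6 m/s

At 2 km, from the table: ρ = 1.007 kg/m³.
Weight W = mg = 387 × 9.81 = 3796 N.
V_stall = √(2W/(ρ·S·CL,max)) = √(2 × 3796 / (1.007 × 17.5 × 1.39))
V_stall = √310 = 17.6 m/s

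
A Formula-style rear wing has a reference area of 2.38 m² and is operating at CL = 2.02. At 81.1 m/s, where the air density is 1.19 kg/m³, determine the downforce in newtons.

L = ½ρv²S·CL = ½ × 1.19 × 81.1² × 2.38 × 2.02 = 18800 N ≈ 18.8 kN

L = 18800 N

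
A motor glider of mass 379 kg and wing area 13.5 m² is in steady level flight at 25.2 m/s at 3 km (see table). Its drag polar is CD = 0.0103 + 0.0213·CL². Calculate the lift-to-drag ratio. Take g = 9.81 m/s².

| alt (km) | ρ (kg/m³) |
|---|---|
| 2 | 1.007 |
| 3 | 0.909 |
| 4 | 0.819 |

At 3 km, from the table: ρ = 0.909 kg/m³.
In steady level flight, lift balances weight: W = mg = 379 × 9.81 = 3718 N.
Dynamic pressure q = 0.5 × 0.909 × 25.2² = 288.6 Pa.
CL = W/(q·S) = 3718 / (288.6 × 13.5) = 0.9542.
CD = 0.0103 + 0.0213 × 0.9542² = 0.02969.
L/D = CL/CD = 0.9542 / 0.02969 = 32.1

L/D = 32.1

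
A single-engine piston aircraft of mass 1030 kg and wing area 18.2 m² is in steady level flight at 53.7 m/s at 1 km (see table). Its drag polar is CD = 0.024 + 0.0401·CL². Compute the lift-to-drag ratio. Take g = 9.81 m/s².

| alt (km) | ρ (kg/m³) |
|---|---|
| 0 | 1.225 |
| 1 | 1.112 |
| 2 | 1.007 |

At 1 km, from the table: ρ = 1.112 kg/m³.
Level flight ⇒ L = W = m·g = 1030 × 9.81 = 10104 N.
q = ½ρv² = ½ × 1.112 × 53.7² = 1603 Pa.
CL = W/(q·S) = 10104 / (1603 × 18.2) = 0.3463.
CD = 0.024 + 0.0401 × 0.3463² = 0.02881.
L/D = CL/CD = 0.3463 / 0.02881 = 12

L/D = 12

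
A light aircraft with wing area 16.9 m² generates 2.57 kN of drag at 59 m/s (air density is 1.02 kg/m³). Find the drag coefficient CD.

From D = ½ρv²S·CD, rearranging gives CD = 2D/(ρv²S).
CD = 2 × 2570 / (1.02 × 59² × 16.9) = 0.0857

CD = 0.0857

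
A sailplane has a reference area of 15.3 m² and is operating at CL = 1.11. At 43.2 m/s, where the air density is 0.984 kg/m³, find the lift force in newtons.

L = 15600 N

L = ½ρv²S·CL = ½ × 0.984 × 43.2² × 15.3 × 1.11 = 15600 N ≈ 15.6 kN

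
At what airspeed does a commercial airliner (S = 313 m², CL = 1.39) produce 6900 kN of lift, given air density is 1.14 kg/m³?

L = ½ρv²S·CL ⇒ v = √(2L/(ρ·S·CL))
v = √(2 × 6.9×10^6 / (1.14 × 313 × 1.39)) = √27820 = 167 m/s

v = 167 m/s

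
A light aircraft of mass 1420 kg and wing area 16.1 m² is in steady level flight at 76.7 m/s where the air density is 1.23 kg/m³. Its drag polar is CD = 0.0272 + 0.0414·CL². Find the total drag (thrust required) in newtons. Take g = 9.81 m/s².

D = 1720 N

In steady level flight, lift balances weight: W = mg = 1420 × 9.81 = 13930 N.
q = ½ρv² = ½ × 1.23 × 76.7² = 3618 Pa.
Required CL = L/(qS) = 13930/(3618·16.1) = 0.2391.
CD = 0.0272 + 0.0414 × 0.2391² = 0.02957.
D = q·S·CD = 3618 × 16.1 × 0.02957 = 1722 N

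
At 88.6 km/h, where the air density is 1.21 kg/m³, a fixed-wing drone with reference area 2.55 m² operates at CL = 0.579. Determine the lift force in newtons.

Convert speed: v = 88.6 km/h ÷ 3.6 = 24.61 m/s.
Dynamic pressure q = ½ρv² = ½ × 1.21 × 24.61² = 366.5 Pa.
L = q·S·CL = 366.5 × 2.55 × 0.579 = 541 N

L = 541 N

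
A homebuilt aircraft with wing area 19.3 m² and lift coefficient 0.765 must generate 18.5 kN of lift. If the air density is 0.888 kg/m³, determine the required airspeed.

L = ½ρv²S·CL ⇒ v = √(2L/(ρ·S·CL))
v = √(2 × 18500 / (0.888 × 19.3 × 0.765)) = √2822 = 53.1 m/s

v = 53.1 m/s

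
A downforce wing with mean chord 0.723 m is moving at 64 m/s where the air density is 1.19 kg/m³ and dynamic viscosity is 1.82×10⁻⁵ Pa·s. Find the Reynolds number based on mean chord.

Re = 3.03×10^6

Re = ρ·v·c/μ = 1.19 × 64 × 0.723 / (1.82×10⁻⁵) = 3.03×10^6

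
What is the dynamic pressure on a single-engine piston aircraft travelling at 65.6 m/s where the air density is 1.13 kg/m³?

q = ½ρv² = ½ × 1.13 × 65.6² = 2430 Pa

q = 2430 Pa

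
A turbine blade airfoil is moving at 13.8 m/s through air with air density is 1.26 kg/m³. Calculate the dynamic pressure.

q = ½ρv² = ½ × 1.26 × 13.8² = 120 Pa

q = 120 Pa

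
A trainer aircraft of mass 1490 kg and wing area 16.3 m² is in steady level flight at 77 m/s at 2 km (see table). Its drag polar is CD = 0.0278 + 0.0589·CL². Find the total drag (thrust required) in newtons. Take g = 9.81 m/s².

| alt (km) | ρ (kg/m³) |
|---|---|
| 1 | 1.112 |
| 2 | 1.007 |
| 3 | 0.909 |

D = 1610 N

At 2 km, from the table: ρ = 1.007 kg/m³.
In steady level flight, lift balances weight: W = mg = 1490 × 9.81 = 14617 N.
q = ½ρv² = ½ × 1.007 × 77² = 2985 Pa.
CL = W/(q·S) = 14617 / (2985 × 16.3) = 0.3004.
CD = 0.0278 + 0.0589 × 0.3004² = 0.03311.
D = q·S·CD = 2985 × 16.3 × 0.03311 = 1611 N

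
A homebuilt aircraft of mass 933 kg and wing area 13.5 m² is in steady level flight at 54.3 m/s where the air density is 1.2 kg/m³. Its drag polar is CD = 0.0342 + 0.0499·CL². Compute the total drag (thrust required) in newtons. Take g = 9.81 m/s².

Weight W = mg = 933 × 9.81 = 9152.7 N; in level flight L = W.
q = ½ρv² = ½ × 1.2 × 54.3² = 1769 Pa.
CL = 2W/(ρv²S) = 2×9152.7/(1.2×54.3²×13.5) = 0.3832.
CD = 0.0342 + 0.0499 × 0.3832² = 0.04153.
D = q·S·CD = 1769 × 13.5 × 0.04153 = 991.8 N

D = 992 N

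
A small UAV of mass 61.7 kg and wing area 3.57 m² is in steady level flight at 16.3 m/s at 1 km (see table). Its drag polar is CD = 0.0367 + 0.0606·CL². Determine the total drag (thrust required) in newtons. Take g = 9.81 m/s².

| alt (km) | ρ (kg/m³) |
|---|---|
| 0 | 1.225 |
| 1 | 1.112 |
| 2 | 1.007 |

At 1 km, from the table: ρ = 1.112 kg/m³.
Weight W = mg = 61.7 × 9.81 = 605.28 N; in level flight L = W.
Dynamic pressure q = 0.5 × 1.112 × 16.3² = 147.7 Pa.
Required CL = L/(qS) = 605.28/(147.7·3.57) = 1.148.
CD = 0.0367 + 0.0606 × 1.148² = 0.1165.
D = q·S·CD = 147.7 × 3.57 × 0.1165 = 61.45 N

D = 61.5 N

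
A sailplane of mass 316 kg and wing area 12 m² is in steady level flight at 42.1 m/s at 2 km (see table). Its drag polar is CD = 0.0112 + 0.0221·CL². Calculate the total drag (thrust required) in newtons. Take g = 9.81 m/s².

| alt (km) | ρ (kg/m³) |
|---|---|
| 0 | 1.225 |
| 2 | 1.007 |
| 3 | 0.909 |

At 2 km, from the table: ρ = 1.007 kg/m³.
In steady level flight, lift balances weight: W = mg = 316 × 9.81 = 3100 N.
q = ½ρv² = ½ × 1.007 × 42.1² = 892.4 Pa.
CL = 2W/(ρv²S) = 2×3100/(1.007×42.1²×12) = 0.2895.
CD = 0.0112 + 0.0221 × 0.2895² = 0.01305.
D = q·S·CD = 892.4 × 12 × 0.01305 = 139.8 N

D = 140 N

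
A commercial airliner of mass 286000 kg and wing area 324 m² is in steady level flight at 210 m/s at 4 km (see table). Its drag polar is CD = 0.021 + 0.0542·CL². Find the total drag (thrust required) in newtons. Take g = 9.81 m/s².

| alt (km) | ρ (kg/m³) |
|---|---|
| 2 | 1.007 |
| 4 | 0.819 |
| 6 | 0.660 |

At 4 km, from the table: ρ = 0.819 kg/m³.
Weight W = mg = 286000 × 9.81 = 2.8057×10^6 N; in level flight L = W.
Dynamic pressure q = 0.5 × 0.819 × 210² = 18060 Pa.
CL = W/(q·S) = 2.8057×10^6 / (18060 × 324) = 0.4795.
CD = 0.021 + 0.0542 × 0.4795² = 0.03346.
D = q·S·CD = 18060 × 324 × 0.03346 = 1.958×10^5 N

D = 1.96×10^5 N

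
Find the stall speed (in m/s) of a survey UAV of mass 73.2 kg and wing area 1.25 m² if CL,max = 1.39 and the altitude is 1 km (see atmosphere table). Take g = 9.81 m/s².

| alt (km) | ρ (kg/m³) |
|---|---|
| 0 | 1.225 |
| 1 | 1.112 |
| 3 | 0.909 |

V_stall = 27.3 m/s

At 1 km, from the table: ρ = 1.112 kg/m³.
At stall, lift equals weight: L = W = m·g = 73.2 × 9.81 = 718.1 N.
From L = ½ρV²S·CL,max = W: V_stall = √(2W/(ρSCL,max)) = √(2·718.1/(1.112·1.25·1.39))
V_stall = √743.3 = 27.3 m/s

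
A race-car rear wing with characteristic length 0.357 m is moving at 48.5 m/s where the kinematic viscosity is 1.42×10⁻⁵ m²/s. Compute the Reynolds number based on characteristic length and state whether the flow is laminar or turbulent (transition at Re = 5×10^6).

Re = 1.22×10^6 (laminar)

Re = v·c/ν = 48.5 × 0.357 / (1.42×10⁻⁵) = 1.22×10^6
Since 1.22×10^6 < 5×10^6, the flow is laminar.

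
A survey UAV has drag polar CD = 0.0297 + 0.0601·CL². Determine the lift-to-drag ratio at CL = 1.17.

L/D = 10.4

CD = 0.0297 + 0.0601 × 1.17² = 0.112
L/D = CL/CD = 1.17 / 0.112 = 10.4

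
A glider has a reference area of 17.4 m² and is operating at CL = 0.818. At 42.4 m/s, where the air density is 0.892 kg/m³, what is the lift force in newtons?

L = ½ρv²S·CL = ½ × 0.892 × 42.4² × 17.4 × 0.818 = 11400 N ≈ 11.4 kN

L = 11400 N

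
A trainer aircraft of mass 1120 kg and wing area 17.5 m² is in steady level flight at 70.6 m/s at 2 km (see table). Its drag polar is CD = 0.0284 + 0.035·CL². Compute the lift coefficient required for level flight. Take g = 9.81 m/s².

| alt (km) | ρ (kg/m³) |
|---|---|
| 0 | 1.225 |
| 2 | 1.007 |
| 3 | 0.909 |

CL = 0.25

At 2 km, from the table: ρ = 1.007 kg/m³.
In steady level flight, lift balances weight: W = mg = 1120 × 9.81 = 10987 N.
q = ½ρv² = ½ × 1.007 × 70.6² = 2510 Pa.
CL = 2W/(ρv²S) = 2×10987/(1.007×70.6²×17.5) = 0.2502.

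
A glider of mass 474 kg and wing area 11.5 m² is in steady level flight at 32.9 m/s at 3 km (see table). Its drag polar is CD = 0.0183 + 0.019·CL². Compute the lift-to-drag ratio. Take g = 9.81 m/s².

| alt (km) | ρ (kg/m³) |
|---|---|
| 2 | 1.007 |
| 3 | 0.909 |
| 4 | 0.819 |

L/D = 26.4

At 3 km, from the table: ρ = 0.909 kg/m³.
Level flight ⇒ L = W = m·g = 474 × 9.81 = 4649.9 N.
q = ½ρv² = ½ × 0.909 × 32.9² = 492 Pa.
CL = W/(q·S) = 4649.9 / (492 × 11.5) = 0.8219.
CD = 0.0183 + 0.019 × 0.8219² = 0.03114.
L/D = CL/CD = 0.8219 / 0.03114 = 26.4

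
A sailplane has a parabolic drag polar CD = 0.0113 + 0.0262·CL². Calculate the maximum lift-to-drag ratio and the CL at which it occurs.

(L/D)max = 29.1, at CL = 0.657

For CD = CD0 + K·CL², (L/D)max occurs at CL* = √(CD0/K) and equals 1/(2√(K·CD0)).
(L/D)max = 1/(2√(0.0262 × 0.0113)) = 1/(2 × 0.01721) = 29.1
CL* = √(0.0113/0.0262) = 0.657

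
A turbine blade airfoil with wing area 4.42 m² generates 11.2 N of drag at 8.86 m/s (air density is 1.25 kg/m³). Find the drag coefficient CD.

CD = 0.0516

From D = ½ρv²S·CD, rearranging gives CD = 2D/(ρv²S).
CD = 2 × 11.2 / (1.25 × 8.86² × 4.42) = 0.0516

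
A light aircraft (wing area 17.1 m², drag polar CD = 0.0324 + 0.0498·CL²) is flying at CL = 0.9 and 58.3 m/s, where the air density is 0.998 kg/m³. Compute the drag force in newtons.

D = 2110 N

CD = 0.0324 + 0.0498 × 0.9² = 0.07274
D = ½ρv²S·CD = ½ × 0.998 × 58.3² × 17.1 × 0.07274 = 2110 N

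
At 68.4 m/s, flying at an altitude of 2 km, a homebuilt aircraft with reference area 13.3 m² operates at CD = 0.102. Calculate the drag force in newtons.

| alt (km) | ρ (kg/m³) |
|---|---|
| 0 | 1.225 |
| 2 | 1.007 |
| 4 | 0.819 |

At 2 km, from the table: ρ = 1.007 kg/m³.
Dynamic pressure q = ½ρv² = ½ × 1.007 × 68.4² = 2356 Pa.
D = q·S·CD = 2356 × 13.3 × 0.102 = 3200 N

D = 3200 N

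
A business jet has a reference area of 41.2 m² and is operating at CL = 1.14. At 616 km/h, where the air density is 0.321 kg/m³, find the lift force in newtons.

L = 2.21×10^5 N

Convert speed: v = 616 km/h ÷ 3.6 = 171.1 m/s.
L = ½ρv²S·CL = ½ × 0.321 × 171.1² × 41.2 × 1.14 = 2.21×10^5 N ≈ 221 kN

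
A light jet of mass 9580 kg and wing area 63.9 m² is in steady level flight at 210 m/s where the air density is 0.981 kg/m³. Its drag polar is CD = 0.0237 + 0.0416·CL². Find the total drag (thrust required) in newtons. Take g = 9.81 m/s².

Weight W = mg = 9580 × 9.81 = 93980 N; in level flight L = W.
q = ½ρv² = ½ × 0.981 × 210² = 21630 Pa.
CL = 2W/(ρv²S) = 2×93980/(0.981×210²×63.9) = 0.06799.
CD = 0.0237 + 0.0416 × 0.06799² = 0.02389.
D = q·S·CD = 21630 × 63.9 × 0.02389 = 33020 N

D = 33000 N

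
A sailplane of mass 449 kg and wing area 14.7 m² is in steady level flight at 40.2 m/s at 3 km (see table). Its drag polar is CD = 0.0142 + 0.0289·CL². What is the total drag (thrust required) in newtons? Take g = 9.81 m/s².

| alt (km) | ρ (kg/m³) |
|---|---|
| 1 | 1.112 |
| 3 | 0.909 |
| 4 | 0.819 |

D = 205 N

At 3 km, from the table: ρ = 0.909 kg/m³.
Weight W = mg = 449 × 9.81 = 4404.7 N; in level flight L = W.
q = ½ρv² = ½ × 0.909 × 40.2² = 734.5 Pa.
Required CL = L/(qS) = 4404.7/(734.5·14.7) = 0.408.
CD = 0.0142 + 0.0289 × 0.408² = 0.01901.
D = q·S·CD = 734.5 × 14.7 × 0.01901 = 205.2 N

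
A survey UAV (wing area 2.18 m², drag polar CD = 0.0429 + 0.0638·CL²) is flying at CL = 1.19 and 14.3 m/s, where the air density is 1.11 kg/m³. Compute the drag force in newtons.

CD = 0.0429 + 0.0638 × 1.19² = 0.1332
D = ½ρv²S·CD = ½ × 1.11 × 14.3² × 2.18 × 0.1332 = 33 N

D = 33 N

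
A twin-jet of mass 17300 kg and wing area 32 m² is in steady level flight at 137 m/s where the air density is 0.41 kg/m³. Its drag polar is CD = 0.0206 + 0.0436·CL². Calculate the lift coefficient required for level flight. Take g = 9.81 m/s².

Level flight ⇒ L = W = m·g = 17300 × 9.81 = 1.6971×10^5 N.
Dynamic pressure q = 0.5 × 0.41 × 137² = 3848 Pa.
Required CL = L/(qS) = 1.6971×10^5/(3848·32) = 1.378.

CL = 1.38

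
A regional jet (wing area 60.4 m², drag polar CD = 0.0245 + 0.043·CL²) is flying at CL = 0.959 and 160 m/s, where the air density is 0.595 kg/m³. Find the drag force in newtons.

CD = 0.0245 + 0.043 × 0.959² = 0.06405
D = ½ρv²S·CD = ½ × 0.595 × 160² × 60.4 × 0.06405 = 29500 N

D = 29500 N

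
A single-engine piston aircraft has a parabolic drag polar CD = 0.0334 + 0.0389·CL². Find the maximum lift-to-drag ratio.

For CD = CD0 + K·CL², (L/D)max occurs at CL* = √(CD0/K) and equals 1/(2√(K·CD0)).
(L/D)max = 1/(2√(0.0389 × 0.0334)) = 1/(2 × 0.03605) = 13.9

(L/D)max = 13.9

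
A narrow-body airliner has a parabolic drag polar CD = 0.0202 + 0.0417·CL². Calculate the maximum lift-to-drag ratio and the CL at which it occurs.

For CD = CD0 + K·CL², (L/D)max occurs at CL* = √(CD0/K) and equals 1/(2√(K·CD0)).
(L/D)max = 1/(2√(0.0417 × 0.0202)) = 1/(2 × 0.02902) = 17.2
CL* = √(0.0202/0.0417) = 0.696

(L/D)max = 17.2, at CL = 0.696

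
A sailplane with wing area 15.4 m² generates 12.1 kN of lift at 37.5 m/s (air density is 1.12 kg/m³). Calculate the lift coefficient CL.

From L = ½ρv²S·CL, rearranging gives CL = 2L/(ρv²S).
CL = 2 × 12100 / (1.12 × 37.5² × 15.4) = 0.998

CL = 0.998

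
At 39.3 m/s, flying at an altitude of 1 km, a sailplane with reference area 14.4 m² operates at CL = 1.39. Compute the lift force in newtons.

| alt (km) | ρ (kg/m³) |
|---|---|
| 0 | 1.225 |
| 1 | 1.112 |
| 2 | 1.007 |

L = 17200 N

At 1 km, from the table: ρ = 1.112 kg/m³.
L = ½ρv²S·CL = ½ × 1.112 × 39.3² × 14.4 × 1.39 = 17200 N ≈ 17.2 kN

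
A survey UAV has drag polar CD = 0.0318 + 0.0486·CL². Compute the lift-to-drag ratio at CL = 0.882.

L/D = 12.7

CD = 0.0318 + 0.0486 × 0.882² = 0.06961
L/D = CL/CD = 0.882 / 0.06961 = 12.7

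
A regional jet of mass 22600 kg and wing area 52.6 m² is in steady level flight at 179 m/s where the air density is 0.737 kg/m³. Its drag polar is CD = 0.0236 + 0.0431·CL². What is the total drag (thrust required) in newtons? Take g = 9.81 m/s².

Level flight ⇒ L = W = m·g = 22600 × 9.81 = 2.2171×10^5 N.
q = ½ρv² = ½ × 0.737 × 179² = 11810 Pa.
CL = 2W/(ρv²S) = 2×2.2171×10^5/(0.737×179²×52.6) = 0.357.
CD = 0.0236 + 0.0431 × 0.357² = 0.02909.
D = q·S·CD = 11810 × 52.6 × 0.02909 = 18070 N

D = 18100 N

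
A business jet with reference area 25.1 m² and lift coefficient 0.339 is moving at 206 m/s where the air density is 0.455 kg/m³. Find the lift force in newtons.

L = 82100 N

Dynamic pressure q = ½ρv² = ½ × 0.455 × 206² = 9654 Pa.
L = q·S·CL = 9654 × 25.1 × 0.339 = 82100 N ≈ 82.1 kN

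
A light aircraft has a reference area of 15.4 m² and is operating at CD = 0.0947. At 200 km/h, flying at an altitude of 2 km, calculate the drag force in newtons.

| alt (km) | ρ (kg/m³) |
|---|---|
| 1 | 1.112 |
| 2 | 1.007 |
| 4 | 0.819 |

At 2 km, from the table: ρ = 1.007 kg/m³.
Convert speed: v = 200 km/h ÷ 3.6 = 55.56 m/s.
D = ½ρv²S·CD = ½ × 1.007 × 55.56² × 15.4 × 0.0947 = 2270 N

D = 2270 N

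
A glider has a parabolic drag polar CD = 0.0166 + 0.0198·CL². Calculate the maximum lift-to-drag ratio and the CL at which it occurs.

(L/D)max = 27.6, at CL = 0.916

For CD = CD0 + K·CL², (L/D)max occurs at CL* = √(CD0/K) and equals 1/(2√(K·CD0)).
(L/D)max = 1/(2√(0.0198 × 0.0166)) = 1/(2 × 0.01813) = 27.6
CL* = √(0.0166/0.0198) = 0.916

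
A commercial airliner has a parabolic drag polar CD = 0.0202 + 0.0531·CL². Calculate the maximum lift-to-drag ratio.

For CD = CD0 + K·CL², (L/D)max occurs at CL* = √(CD0/K) and equals 1/(2√(K·CD0)).
(L/D)max = 1/(2√(0.0531 × 0.0202)) = 1/(2 × 0.03275) = 15.3

(L/D)max = 15.3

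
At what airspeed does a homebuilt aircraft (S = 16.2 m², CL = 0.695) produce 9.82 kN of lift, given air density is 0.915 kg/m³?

L = ½ρv²S·CL ⇒ v = √(2L/(ρ·S·CL))
v = √(2 × 9820 / (0.915 × 16.2 × 0.695)) = √1906 = 43.7 m/s

v = 43.7 m/s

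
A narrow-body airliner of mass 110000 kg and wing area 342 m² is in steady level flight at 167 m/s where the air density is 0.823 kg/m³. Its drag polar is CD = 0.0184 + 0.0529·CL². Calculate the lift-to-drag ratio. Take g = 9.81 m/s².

L/D = 12.3

Weight W = mg = 110000 × 9.81 = 1.0791×10^6 N; in level flight L = W.
Dynamic pressure q = 0.5 × 0.823 × 167² = 11480 Pa.
Required CL = L/(qS) = 1.0791×10^6/(11480·342) = 0.2749.
CD = 0.0184 + 0.0529 × 0.2749² = 0.0224.
L/D = CL/CD = 0.2749 / 0.0224 = 12.3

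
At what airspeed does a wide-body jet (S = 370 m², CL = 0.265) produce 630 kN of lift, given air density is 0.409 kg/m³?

v = 177 m/s

L = ½ρv²S·CL ⇒ v = √(2L/(ρ·S·CL))
v = √(2 × 6.3×10^5 / (0.409 × 370 × 0.265)) = √31420 = 177 m/s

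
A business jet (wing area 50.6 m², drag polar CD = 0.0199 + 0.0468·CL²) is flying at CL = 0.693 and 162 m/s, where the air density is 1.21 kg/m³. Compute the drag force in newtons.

CD = 0.0199 + 0.0468 × 0.693² = 0.04238
D = ½ρv²S·CD = ½ × 1.21 × 162² × 50.6 × 0.04238 = 34000 N

D = 34000 N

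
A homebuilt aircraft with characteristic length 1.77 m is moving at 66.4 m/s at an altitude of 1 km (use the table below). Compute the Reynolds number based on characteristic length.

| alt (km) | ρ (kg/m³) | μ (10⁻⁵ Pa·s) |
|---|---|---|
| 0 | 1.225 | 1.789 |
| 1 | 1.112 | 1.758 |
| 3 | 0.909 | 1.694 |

Re = 7.43×10^6

At 1 km, from the table: ρ = 1.112 kg/m³, μ = 1.758×10⁻⁵ Pa·s.
Re = ρ·v·c/μ = 1.112 × 66.4 × 1.77 / (1.758×10⁻⁵) = 7.43×10^6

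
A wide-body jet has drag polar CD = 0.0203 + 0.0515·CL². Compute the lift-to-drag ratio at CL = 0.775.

L/D = 15.1

CD = 0.0203 + 0.0515 × 0.775² = 0.05123
L/D = CL/CD = 0.775 / 0.05123 = 15.1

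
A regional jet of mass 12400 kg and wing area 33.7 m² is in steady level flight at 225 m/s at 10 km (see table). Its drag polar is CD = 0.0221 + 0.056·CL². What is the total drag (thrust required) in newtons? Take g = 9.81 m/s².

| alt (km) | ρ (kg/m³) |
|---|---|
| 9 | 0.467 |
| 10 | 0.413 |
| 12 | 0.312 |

D = 10100 N

At 10 km, from the table: ρ = 0.413 kg/m³.
Weight W = mg = 12400 × 9.81 = 1.2164×10^5 N; in level flight L = W.
Dynamic pressure q = 0.5 × 0.413 × 225² = 10450 Pa.
CL = W/(q·S) = 1.2164×10^5 / (10450 × 33.7) = 0.3453.
CD = 0.0221 + 0.056 × 0.3453² = 0.02878.
D = q·S·CD = 10450 × 33.7 × 0.02878 = 10140 N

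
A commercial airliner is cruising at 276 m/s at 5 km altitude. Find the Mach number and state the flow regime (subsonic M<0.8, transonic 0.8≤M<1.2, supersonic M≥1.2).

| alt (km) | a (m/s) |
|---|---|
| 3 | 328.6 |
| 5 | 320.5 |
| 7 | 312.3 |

At 5 km, from the table: a = 320.5 m/s.
M = v/a = 276 / 320.5 = 0.861
M = 0.861 → transonic.

M = 0.861 (transonic)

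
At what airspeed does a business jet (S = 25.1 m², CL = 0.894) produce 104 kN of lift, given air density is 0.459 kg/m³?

L = ½ρv²S·CL ⇒ v = √(2L/(ρ·S·CL))
v = √(2 × 1.04×10^5 / (0.459 × 25.1 × 0.894)) = √20190 = 142 m/s

v = 142 m/s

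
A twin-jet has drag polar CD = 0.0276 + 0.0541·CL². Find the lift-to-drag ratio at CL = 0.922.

L/D = 12.5

CD = 0.0276 + 0.0541 × 0.922² = 0.07359
L/D = CL/CD = 0.922 / 0.07359 = 12.5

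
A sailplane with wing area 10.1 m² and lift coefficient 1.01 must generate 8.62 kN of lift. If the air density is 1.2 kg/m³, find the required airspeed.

L = ½ρv²S·CL ⇒ v = √(2L/(ρ·S·CL))
v = √(2 × 8620 / (1.2 × 10.1 × 1.01)) = √1408 = 37.5 m/s

v = 37.5 m/s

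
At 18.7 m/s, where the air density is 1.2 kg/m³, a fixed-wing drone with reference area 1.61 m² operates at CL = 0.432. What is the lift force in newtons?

L = ½ρv²S·CL = ½ × 1.2 × 18.7² × 1.61 × 0.432 = 146 N

L = 146 N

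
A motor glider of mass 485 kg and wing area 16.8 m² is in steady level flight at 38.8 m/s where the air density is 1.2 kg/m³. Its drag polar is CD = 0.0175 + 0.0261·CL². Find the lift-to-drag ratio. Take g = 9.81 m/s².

Weight W = mg = 485 × 9.81 = 4757.9 N; in level flight L = W.
Dynamic pressure q = 0.5 × 1.2 × 38.8² = 903.3 Pa.
CL = 2W/(ρv²S) = 2×4757.9/(1.2×38.8²×16.8) = 0.3135.
CD = 0.0175 + 0.0261 × 0.3135² = 0.02007.
L/D = CL/CD = 0.3135 / 0.02007 = 15.6

L/D = 15.6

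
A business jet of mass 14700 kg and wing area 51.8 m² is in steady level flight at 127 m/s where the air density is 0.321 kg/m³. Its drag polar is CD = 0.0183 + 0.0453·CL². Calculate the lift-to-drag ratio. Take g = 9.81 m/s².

L/D = 15.2

Level flight ⇒ L = W = m·g = 14700 × 9.81 = 1.4421×10^5 N.
Dynamic pressure q = 0.5 × 0.321 × 127² = 2589 Pa.
CL = W/(q·S) = 1.4421×10^5 / (2589 × 51.8) = 1.075.
CD = 0.0183 + 0.0453 × 1.075² = 0.07069.
L/D = CL/CD = 1.075 / 0.07069 = 15.2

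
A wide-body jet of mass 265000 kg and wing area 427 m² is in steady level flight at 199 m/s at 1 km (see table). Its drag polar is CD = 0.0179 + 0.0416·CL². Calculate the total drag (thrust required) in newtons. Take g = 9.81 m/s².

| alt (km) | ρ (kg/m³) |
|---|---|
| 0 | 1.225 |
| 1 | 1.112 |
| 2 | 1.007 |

D = 1.98×10^5 N

At 1 km, from the table: ρ = 1.112 kg/m³.
Weight W = mg = 265000 × 9.81 = 2.5996×10^6 N; in level flight L = W.
Dynamic pressure q = 0.5 × 1.112 × 199² = 22020 Pa.
CL = 2W/(ρv²S) = 2×2.5996×10^6/(1.112×199²×427) = 0.2765.
CD = 0.0179 + 0.0416 × 0.2765² = 0.02108.
D = q·S·CD = 22020 × 427 × 0.02108 = 1.982×10^5 N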